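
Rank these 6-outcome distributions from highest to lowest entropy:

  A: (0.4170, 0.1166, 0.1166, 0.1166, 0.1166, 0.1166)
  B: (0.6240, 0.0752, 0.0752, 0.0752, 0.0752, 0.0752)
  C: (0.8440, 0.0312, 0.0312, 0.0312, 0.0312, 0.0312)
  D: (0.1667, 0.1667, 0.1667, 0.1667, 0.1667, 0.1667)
D > A > B > C

Key insight: Entropy is maximized by uniform distributions and minimized by concentrated distributions.

Entropies:
  H(A) = 2.3337 bits
  H(B) = 1.8282 bits
  H(C) = 0.9869 bits
  H(D) = 2.5850 bits

Ranking: D > A > B > C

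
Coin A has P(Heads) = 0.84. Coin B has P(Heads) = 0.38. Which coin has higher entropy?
B

For binary distributions, entropy is maximized at p=0.5 and decreases as p moves toward 0 or 1.

H(A) = H(0.84) = 0.6343 bits
H(B) = H(0.38) = 0.9580 bits

Distribution B (p=0.38) is closer to uniform (p=0.5), so it has higher entropy.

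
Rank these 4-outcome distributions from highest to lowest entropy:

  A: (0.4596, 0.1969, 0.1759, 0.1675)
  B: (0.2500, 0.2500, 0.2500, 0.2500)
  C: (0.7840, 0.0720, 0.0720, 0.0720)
B > A > C

Key insight: Entropy is maximized by uniform distributions and minimized by concentrated distributions.

- Uniform distributions have maximum entropy log₂(4) = 2.0000 bits
- The more "peaked" or concentrated a distribution, the lower its entropy

Entropies:
  H(A) = 1.8500 bits
  H(B) = 2.0000 bits
  H(C) = 1.0951 bits

Ranking: B > A > C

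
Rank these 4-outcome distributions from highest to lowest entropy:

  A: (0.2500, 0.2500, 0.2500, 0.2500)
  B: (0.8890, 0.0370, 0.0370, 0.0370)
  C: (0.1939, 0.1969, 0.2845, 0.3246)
A > C > B

Key insight: Entropy is maximized by uniform distributions and minimized by concentrated distributions.

- Uniform distributions have maximum entropy log₂(4) = 2.0000 bits
- The more "peaked" or concentrated a distribution, the lower its entropy

Entropies:
  H(A) = 2.0000 bits
  H(B) = 0.6789 bits
  H(C) = 1.9634 bits

Ranking: A > C > B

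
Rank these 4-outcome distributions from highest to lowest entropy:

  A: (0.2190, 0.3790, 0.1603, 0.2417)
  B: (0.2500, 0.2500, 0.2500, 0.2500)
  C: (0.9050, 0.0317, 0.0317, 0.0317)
B > A > C

Key insight: Entropy is maximized by uniform distributions and minimized by concentrated distributions.

- Uniform distributions have maximum entropy log₂(4) = 2.0000 bits
- The more "peaked" or concentrated a distribution, the lower its entropy

Entropies:
  H(A) = 1.9289 bits
  H(B) = 2.0000 bits
  H(C) = 0.6035 bits

Ranking: B > A > C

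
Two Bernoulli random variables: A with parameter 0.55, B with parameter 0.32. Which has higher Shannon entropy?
A

For binary distributions, entropy is maximized at p=0.5 and decreases as p moves toward 0 or 1.

H(A) = H(0.55) = 0.9928 bits
H(B) = H(0.32) = 0.9044 bits

Distribution A (p=0.55) is closer to uniform (p=0.5), so it has higher entropy.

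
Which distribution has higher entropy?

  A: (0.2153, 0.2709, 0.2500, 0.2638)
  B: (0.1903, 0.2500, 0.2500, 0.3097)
A

Both distributions are close to uniform, making this a harder comparison.

H(A) = 1.9946 bits
H(B) = 1.9793 bits

The distribution closer to uniform has higher entropy.
Answer: A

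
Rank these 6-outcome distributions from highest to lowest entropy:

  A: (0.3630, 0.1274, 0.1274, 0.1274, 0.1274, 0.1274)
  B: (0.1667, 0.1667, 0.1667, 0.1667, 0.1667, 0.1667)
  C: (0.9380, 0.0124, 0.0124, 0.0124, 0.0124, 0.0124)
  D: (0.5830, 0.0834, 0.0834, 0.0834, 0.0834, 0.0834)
B > A > D > C

Key insight: Entropy is maximized by uniform distributions and minimized by concentrated distributions.

Entropies:
  H(A) = 2.4242 bits
  H(B) = 2.5850 bits
  H(C) = 0.4793 bits
  H(D) = 1.9483 bits

Ranking: B > A > D > C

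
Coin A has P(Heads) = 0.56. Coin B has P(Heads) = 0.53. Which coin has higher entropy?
B

For binary distributions, entropy is maximized at p=0.5 and decreases as p moves toward 0 or 1.

H(A) = H(0.56) = 0.9896 bits
H(B) = H(0.53) = 0.9974 bits

Distribution B (p=0.53) is closer to uniform (p=0.5), so it has higher entropy.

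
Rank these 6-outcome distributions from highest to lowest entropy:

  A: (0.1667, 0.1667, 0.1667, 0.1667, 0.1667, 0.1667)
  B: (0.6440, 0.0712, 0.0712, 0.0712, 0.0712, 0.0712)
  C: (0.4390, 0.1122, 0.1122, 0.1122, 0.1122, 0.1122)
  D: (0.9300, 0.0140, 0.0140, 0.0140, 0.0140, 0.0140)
A > C > B > D

Key insight: Entropy is maximized by uniform distributions and minimized by concentrated distributions.

Entropies:
  H(A) = 2.5850 bits
  H(B) = 1.7659 bits
  H(C) = 2.2918 bits
  H(D) = 0.5285 bits

Ranking: A > C > B > D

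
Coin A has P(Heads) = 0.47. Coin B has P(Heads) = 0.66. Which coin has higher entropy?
A

For binary distributions, entropy is maximized at p=0.5 and decreases as p moves toward 0 or 1.

H(A) = H(0.47) = 0.9974 bits
H(B) = H(0.66) = 0.9248 bits

Distribution A (p=0.47) is closer to uniform (p=0.5), so it has higher entropy.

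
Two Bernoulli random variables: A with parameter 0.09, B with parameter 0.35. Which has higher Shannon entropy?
B

For binary distributions, entropy is maximized at p=0.5 and decreases as p moves toward 0 or 1.

H(A) = H(0.09) = 0.4365 bits
H(B) = H(0.35) = 0.9341 bits

Distribution B (p=0.35) is closer to uniform (p=0.5), so it has higher entropy.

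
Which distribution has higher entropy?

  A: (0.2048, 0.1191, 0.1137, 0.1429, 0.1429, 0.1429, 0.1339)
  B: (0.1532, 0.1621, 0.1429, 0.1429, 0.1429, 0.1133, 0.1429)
B

Both distributions are close to uniform, making this a harder comparison.

H(A) = 2.7823 bits
H(B) = 2.8003 bits

The distribution closer to uniform has higher entropy.
Answer: B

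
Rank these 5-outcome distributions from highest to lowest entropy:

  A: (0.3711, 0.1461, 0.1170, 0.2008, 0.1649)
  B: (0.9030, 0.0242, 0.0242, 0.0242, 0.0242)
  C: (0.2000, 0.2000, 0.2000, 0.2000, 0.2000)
C > A > B

Key insight: Entropy is maximized by uniform distributions and minimized by concentrated distributions.

- Uniform distributions have maximum entropy log₂(5) = 2.3219 bits
- The more "peaked" or concentrated a distribution, the lower its entropy

Entropies:
  H(A) = 2.1923 bits
  H(B) = 0.6534 bits
  H(C) = 2.3219 bits

Ranking: C > A > B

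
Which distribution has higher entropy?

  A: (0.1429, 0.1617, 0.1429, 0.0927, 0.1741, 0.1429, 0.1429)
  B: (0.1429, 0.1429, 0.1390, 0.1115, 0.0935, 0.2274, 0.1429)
A

Both distributions are close to uniform, making this a harder comparison.

H(A) = 2.7865 bits
H(B) = 2.7573 bits

The distribution closer to uniform has higher entropy.
Answer: A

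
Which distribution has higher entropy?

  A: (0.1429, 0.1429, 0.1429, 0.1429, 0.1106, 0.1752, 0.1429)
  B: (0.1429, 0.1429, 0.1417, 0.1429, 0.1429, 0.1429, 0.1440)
B

Both distributions are close to uniform, making this a harder comparison.

H(A) = 2.7967 bits
H(B) = 2.8073 bits

The distribution closer to uniform has higher entropy.
Answer: B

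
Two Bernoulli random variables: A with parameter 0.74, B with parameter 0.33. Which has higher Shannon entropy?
B

For binary distributions, entropy is maximized at p=0.5 and decreases as p moves toward 0 or 1.

H(A) = H(0.74) = 0.8267 bits
H(B) = H(0.33) = 0.9149 bits

Distribution B (p=0.33) is closer to uniform (p=0.5), so it has higher entropy.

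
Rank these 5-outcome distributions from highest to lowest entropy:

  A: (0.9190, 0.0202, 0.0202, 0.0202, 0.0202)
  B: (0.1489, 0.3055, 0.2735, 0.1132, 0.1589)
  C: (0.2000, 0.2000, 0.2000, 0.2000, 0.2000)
C > B > A

Key insight: Entropy is maximized by uniform distributions and minimized by concentrated distributions.

- Uniform distributions have maximum entropy log₂(5) = 2.3219 bits
- The more "peaked" or concentrated a distribution, the lower its entropy

Entropies:
  H(A) = 0.5677 bits
  H(B) = 2.2209 bits
  H(C) = 2.3219 bits

Ranking: C > B > A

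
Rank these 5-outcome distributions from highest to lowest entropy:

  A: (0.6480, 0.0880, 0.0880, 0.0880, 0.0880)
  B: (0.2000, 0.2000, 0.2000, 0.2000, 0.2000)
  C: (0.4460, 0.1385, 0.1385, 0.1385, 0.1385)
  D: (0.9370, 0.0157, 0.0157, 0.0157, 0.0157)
B > C > A > D

Key insight: Entropy is maximized by uniform distributions and minimized by concentrated distributions.

Entropies:
  H(A) = 1.6398 bits
  H(B) = 2.3219 bits
  H(C) = 2.0996 bits
  H(D) = 0.4652 bits

Ranking: B > C > A > D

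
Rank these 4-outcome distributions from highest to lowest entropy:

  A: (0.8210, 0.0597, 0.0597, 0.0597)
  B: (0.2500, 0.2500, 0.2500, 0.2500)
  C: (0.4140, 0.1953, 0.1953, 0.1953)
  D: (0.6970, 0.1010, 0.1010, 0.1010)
B > C > D > A

Key insight: Entropy is maximized by uniform distributions and minimized by concentrated distributions.

Entropies:
  H(A) = 0.9616 bits
  H(B) = 2.0000 bits
  H(C) = 1.9073 bits
  H(D) = 1.3652 bits

Ranking: B > C > D > A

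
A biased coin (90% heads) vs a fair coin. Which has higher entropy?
Fair coin

The fair coin is uniform (p=0.5), maximizing binary entropy at 1 bit. The biased coin has H(0.90) ≈ 0.469 bits — its outcome is more predictable, so its entropy is lower.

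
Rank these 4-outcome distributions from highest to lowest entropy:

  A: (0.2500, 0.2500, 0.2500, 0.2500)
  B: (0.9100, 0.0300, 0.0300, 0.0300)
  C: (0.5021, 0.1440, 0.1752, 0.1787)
A > C > B

Key insight: Entropy is maximized by uniform distributions and minimized by concentrated distributions.

- Uniform distributions have maximum entropy log₂(4) = 2.0000 bits
- The more "peaked" or concentrated a distribution, the lower its entropy

Entropies:
  H(A) = 2.0000 bits
  H(B) = 0.5791 bits
  H(C) = 1.7859 bits

Ranking: A > C > B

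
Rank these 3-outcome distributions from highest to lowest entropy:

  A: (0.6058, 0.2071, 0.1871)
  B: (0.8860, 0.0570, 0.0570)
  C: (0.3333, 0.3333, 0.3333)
C > A > B

Key insight: Entropy is maximized by uniform distributions and minimized by concentrated distributions.

- Uniform distributions have maximum entropy log₂(3) = 1.5850 bits
- The more "peaked" or concentrated a distribution, the lower its entropy

Entropies:
  H(A) = 1.3609 bits
  H(B) = 0.6259 bits
  H(C) = 1.5850 bits

Ranking: C > A > B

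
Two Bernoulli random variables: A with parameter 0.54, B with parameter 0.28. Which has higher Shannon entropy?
A

For binary distributions, entropy is maximized at p=0.5 and decreases as p moves toward 0 or 1.

H(A) = H(0.54) = 0.9954 bits
H(B) = H(0.28) = 0.8555 bits

Distribution A (p=0.54) is closer to uniform (p=0.5), so it has higher entropy.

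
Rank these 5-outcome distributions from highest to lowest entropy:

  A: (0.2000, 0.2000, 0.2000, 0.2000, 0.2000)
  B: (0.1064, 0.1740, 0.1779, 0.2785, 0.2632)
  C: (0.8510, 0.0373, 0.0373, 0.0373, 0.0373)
A > B > C

Key insight: Entropy is maximized by uniform distributions and minimized by concentrated distributions.

- Uniform distributions have maximum entropy log₂(5) = 2.3219 bits
- The more "peaked" or concentrated a distribution, the lower its entropy

Entropies:
  H(A) = 2.3219 bits
  H(B) = 2.2465 bits
  H(C) = 0.9053 bits

Ranking: A > B > C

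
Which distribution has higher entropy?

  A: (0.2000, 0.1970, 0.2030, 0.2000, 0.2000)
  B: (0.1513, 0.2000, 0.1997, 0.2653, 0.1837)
A

Both distributions are close to uniform, making this a harder comparison.

H(A) = 2.3219 bits
H(B) = 2.2977 bits

The distribution closer to uniform has higher entropy.
Answer: A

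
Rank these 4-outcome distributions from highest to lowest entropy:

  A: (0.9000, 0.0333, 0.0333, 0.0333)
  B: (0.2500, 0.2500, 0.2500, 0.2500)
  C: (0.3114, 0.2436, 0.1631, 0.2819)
B > C > A

Key insight: Entropy is maximized by uniform distributions and minimized by concentrated distributions.

- Uniform distributions have maximum entropy log₂(4) = 2.0000 bits
- The more "peaked" or concentrated a distribution, the lower its entropy

Entropies:
  H(A) = 0.6275 bits
  H(B) = 2.0000 bits
  H(C) = 1.9621 bits

Ranking: B > C > A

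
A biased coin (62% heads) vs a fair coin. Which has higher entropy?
Fair coin

The fair coin is uniform (p=0.5), maximizing binary entropy at 1 bit. The biased coin has H(0.62) ≈ 0.958 bits — its outcome is more predictable, so its entropy is lower.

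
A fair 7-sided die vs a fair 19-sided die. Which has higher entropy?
19-sided die

Both are uniform distributions; for uniform over n outcomes, H = log₂(n). H(7-sided) = log₂(7) = 2.807 bits and H(19-sided) = log₂(19) = 4.248 bits. More outcomes in a uniform distribution means higher entropy.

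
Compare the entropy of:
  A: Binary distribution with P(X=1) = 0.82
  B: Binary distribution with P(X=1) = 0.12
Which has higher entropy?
A

For binary distributions, entropy is maximized at p=0.5 and decreases as p moves toward 0 or 1.

H(A) = H(0.82) = 0.6801 bits
H(B) = H(0.12) = 0.5294 bits

Distribution A (p=0.82) is closer to uniform (p=0.5), so it has higher entropy.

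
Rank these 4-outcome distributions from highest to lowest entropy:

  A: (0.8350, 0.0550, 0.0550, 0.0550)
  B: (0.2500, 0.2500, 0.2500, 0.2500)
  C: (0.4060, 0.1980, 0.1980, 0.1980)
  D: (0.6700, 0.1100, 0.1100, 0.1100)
B > C > D > A

Key insight: Entropy is maximized by uniform distributions and minimized by concentrated distributions.

Entropies:
  H(A) = 0.9077 bits
  H(B) = 2.0000 bits
  H(C) = 1.9158 bits
  H(D) = 1.4380 bits

Ranking: B > C > D > A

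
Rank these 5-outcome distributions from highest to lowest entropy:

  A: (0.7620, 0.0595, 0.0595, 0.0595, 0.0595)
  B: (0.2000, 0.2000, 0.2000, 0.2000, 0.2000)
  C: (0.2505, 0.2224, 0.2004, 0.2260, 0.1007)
B > C > A

Key insight: Entropy is maximized by uniform distributions and minimized by concentrated distributions.

- Uniform distributions have maximum entropy log₂(5) = 2.3219 bits
- The more "peaked" or concentrated a distribution, the lower its entropy

Entropies:
  H(A) = 1.2677 bits
  H(B) = 2.3219 bits
  H(C) = 2.2658 bits

Ranking: B > C > A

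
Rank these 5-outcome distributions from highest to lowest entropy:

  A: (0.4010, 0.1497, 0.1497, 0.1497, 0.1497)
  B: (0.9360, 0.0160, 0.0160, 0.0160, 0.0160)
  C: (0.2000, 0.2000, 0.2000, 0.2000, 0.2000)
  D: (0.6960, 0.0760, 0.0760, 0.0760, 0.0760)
C > A > D > B

Key insight: Entropy is maximized by uniform distributions and minimized by concentrated distributions.

Entropies:
  H(A) = 2.1695 bits
  H(B) = 0.4711 bits
  H(C) = 2.3219 bits
  H(D) = 1.4941 bits

Ranking: C > A > D > B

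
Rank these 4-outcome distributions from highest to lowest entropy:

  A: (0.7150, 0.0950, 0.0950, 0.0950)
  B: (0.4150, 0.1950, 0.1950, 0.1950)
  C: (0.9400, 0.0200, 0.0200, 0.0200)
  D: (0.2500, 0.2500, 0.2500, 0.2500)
D > B > A > C

Key insight: Entropy is maximized by uniform distributions and minimized by concentrated distributions.

Entropies:
  H(A) = 1.3139 bits
  H(B) = 1.9063 bits
  H(C) = 0.4225 bits
  H(D) = 2.0000 bits

Ranking: D > B > A > C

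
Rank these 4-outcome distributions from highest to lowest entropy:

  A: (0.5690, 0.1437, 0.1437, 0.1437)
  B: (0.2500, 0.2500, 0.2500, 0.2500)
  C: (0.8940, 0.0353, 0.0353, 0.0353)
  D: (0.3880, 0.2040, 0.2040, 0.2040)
B > D > A > C

Key insight: Entropy is maximized by uniform distributions and minimized by concentrated distributions.

Entropies:
  H(A) = 1.6693 bits
  H(B) = 2.0000 bits
  H(C) = 0.6557 bits
  H(D) = 1.9335 bits

Ranking: B > D > A > C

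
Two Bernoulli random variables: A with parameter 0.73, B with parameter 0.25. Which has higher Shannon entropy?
A

For binary distributions, entropy is maximized at p=0.5 and decreases as p moves toward 0 or 1.

H(A) = H(0.73) = 0.8415 bits
H(B) = H(0.25) = 0.8113 bits

Distribution A (p=0.73) is closer to uniform (p=0.5), so it has higher entropy.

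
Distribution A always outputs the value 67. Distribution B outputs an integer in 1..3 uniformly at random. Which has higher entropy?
B

A is deterministic, so H(A) = 0. B is uniform over 3 outcomes, so H(B) = log₂(3) = 1.585 bits. Any distribution with genuine randomness has higher entropy than a deterministic one.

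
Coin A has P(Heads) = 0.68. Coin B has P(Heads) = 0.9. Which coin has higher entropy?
A

For binary distributions, entropy is maximized at p=0.5 and decreases as p moves toward 0 or 1.

H(A) = H(0.68) = 0.9044 bits
H(B) = H(0.9) = 0.4690 bits

Distribution A (p=0.68) is closer to uniform (p=0.5), so it has higher entropy.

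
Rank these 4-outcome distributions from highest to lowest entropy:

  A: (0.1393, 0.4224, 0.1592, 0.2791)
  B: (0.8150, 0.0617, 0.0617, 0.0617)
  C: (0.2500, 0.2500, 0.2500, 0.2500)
C > A > B

Key insight: Entropy is maximized by uniform distributions and minimized by concentrated distributions.

- Uniform distributions have maximum entropy log₂(4) = 2.0000 bits
- The more "peaked" or concentrated a distribution, the lower its entropy

Entropies:
  H(A) = 1.8573 bits
  H(B) = 0.9841 bits
  H(C) = 2.0000 bits

Ranking: C > A > B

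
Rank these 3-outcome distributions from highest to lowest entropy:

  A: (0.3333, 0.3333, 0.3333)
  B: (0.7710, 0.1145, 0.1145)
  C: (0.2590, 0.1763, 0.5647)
A > C > B

Key insight: Entropy is maximized by uniform distributions and minimized by concentrated distributions.

- Uniform distributions have maximum entropy log₂(3) = 1.5850 bits
- The more "peaked" or concentrated a distribution, the lower its entropy

Entropies:
  H(A) = 1.5850 bits
  H(B) = 1.0053 bits
  H(C) = 1.4118 bits

Ranking: A > C > B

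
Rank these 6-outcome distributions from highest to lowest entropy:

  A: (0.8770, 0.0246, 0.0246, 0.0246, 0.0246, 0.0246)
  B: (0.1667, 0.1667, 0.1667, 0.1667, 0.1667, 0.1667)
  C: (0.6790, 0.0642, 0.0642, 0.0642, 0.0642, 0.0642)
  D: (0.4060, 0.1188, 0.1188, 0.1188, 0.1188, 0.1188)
B > D > C > A

Key insight: Entropy is maximized by uniform distributions and minimized by concentrated distributions.

Entropies:
  H(A) = 0.8235 bits
  H(B) = 2.5850 bits
  H(C) = 1.6508 bits
  H(D) = 2.3536 bits

Ranking: B > D > C > A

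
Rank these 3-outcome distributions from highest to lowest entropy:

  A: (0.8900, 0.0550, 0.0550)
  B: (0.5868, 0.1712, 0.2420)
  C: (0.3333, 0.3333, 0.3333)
C > B > A

Key insight: Entropy is maximized by uniform distributions and minimized by concentrated distributions.

- Uniform distributions have maximum entropy log₂(3) = 1.5850 bits
- The more "peaked" or concentrated a distribution, the lower its entropy

Entropies:
  H(A) = 0.6099 bits
  H(B) = 1.3825 bits
  H(C) = 1.5850 bits

Ranking: C > B > A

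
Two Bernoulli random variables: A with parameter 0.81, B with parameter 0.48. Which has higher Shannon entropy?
B

For binary distributions, entropy is maximized at p=0.5 and decreases as p moves toward 0 or 1.

H(A) = H(0.81) = 0.7015 bits
H(B) = H(0.48) = 0.9988 bits

Distribution B (p=0.48) is closer to uniform (p=0.5), so it has higher entropy.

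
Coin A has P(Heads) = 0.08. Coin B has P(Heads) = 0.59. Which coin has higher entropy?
B

For binary distributions, entropy is maximized at p=0.5 and decreases as p moves toward 0 or 1.

H(A) = H(0.08) = 0.4022 bits
H(B) = H(0.59) = 0.9765 bits

Distribution B (p=0.59) is closer to uniform (p=0.5), so it has higher entropy.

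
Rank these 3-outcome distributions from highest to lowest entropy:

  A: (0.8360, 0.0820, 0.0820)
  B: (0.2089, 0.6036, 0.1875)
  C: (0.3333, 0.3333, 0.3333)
C > B > A

Key insight: Entropy is maximized by uniform distributions and minimized by concentrated distributions.

- Uniform distributions have maximum entropy log₂(3) = 1.5850 bits
- The more "peaked" or concentrated a distribution, the lower its entropy

Entropies:
  H(A) = 0.8078 bits
  H(B) = 1.3643 bits
  H(C) = 1.5850 bits

Ranking: C > B > A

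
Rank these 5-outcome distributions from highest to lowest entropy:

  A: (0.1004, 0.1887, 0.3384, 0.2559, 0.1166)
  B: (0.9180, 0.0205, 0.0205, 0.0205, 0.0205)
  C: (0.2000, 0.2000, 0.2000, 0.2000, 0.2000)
C > A > B

Key insight: Entropy is maximized by uniform distributions and minimized by concentrated distributions.

- Uniform distributions have maximum entropy log₂(5) = 2.3219 bits
- The more "peaked" or concentrated a distribution, the lower its entropy

Entropies:
  H(A) = 2.1806 bits
  H(B) = 0.5732 bits
  H(C) = 2.3219 bits

Ranking: C > A > B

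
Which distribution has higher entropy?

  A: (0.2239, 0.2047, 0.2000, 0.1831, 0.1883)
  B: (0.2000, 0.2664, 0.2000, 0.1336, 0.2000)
A

Both distributions are close to uniform, making this a harder comparison.

H(A) = 2.3183 bits
H(B) = 2.2895 bits

The distribution closer to uniform has higher entropy.
Answer: A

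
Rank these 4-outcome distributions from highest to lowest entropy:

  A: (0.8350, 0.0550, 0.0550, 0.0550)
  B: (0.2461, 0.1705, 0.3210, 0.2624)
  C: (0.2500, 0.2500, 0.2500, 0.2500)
C > B > A

Key insight: Entropy is maximized by uniform distributions and minimized by concentrated distributions.

- Uniform distributions have maximum entropy log₂(4) = 2.0000 bits
- The more "peaked" or concentrated a distribution, the lower its entropy

Entropies:
  H(A) = 0.9077 bits
  H(B) = 1.9656 bits
  H(C) = 2.0000 bits

Ranking: C > B > A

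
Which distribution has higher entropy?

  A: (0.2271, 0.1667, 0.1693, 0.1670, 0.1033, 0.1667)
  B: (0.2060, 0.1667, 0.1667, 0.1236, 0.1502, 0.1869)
B

Both distributions are close to uniform, making this a harder comparison.

H(A) = 2.5507 bits
H(B) = 2.5670 bits

The distribution closer to uniform has higher entropy.
Answer: B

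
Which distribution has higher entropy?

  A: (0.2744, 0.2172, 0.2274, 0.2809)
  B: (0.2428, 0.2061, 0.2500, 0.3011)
A

Both distributions are close to uniform, making this a harder comparison.

H(A) = 1.9909 bits
H(B) = 1.9869 bits

The distribution closer to uniform has higher entropy.
Answer: A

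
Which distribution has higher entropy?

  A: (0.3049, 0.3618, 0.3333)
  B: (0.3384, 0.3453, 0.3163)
B

Both distributions are close to uniform, making this a harder comparison.

H(A) = 1.5815 bits
H(B) = 1.5840 bits

The distribution closer to uniform has higher entropy.
Answer: B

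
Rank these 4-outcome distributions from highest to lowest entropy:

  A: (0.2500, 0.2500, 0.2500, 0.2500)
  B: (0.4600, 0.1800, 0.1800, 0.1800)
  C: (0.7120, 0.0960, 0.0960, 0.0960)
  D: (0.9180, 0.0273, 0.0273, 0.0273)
A > B > C > D

Key insight: Entropy is maximized by uniform distributions and minimized by concentrated distributions.

Entropies:
  H(A) = 2.0000 bits
  H(B) = 1.8513 bits
  H(C) = 1.3226 bits
  H(D) = 0.5392 bits

Ranking: A > B > C > D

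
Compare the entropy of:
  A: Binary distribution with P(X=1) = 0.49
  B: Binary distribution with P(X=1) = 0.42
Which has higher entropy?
A

For binary distributions, entropy is maximized at p=0.5 and decreases as p moves toward 0 or 1.

H(A) = H(0.49) = 0.9997 bits
H(B) = H(0.42) = 0.9815 bits

Distribution A (p=0.49) is closer to uniform (p=0.5), so it has higher entropy.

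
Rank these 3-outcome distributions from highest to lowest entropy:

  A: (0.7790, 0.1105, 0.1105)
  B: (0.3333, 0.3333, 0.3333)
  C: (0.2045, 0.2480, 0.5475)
B > C > A

Key insight: Entropy is maximized by uniform distributions and minimized by concentrated distributions.

- Uniform distributions have maximum entropy log₂(3) = 1.5850 bits
- The more "peaked" or concentrated a distribution, the lower its entropy

Entropies:
  H(A) = 0.9830 bits
  H(B) = 1.5850 bits
  H(C) = 1.4430 bits

Ranking: B > C > A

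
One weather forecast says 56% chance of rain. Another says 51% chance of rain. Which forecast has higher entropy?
51% forecast

Treat each forecast as a Bernoulli distribution. Binary entropy is maximized at p=0.5 and falls off symmetrically toward 0 or 1. The 51% forecast is closer to 50%, so it is more uncertain. H(56%) ≈ 0.990 bits, H(51%) ≈ 1.000 bits.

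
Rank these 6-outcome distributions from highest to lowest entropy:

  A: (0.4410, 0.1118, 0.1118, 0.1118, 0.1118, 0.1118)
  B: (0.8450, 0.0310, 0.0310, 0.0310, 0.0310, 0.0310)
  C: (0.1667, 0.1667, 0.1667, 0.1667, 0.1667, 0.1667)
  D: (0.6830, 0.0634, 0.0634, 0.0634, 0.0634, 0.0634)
C > A > D > B

Key insight: Entropy is maximized by uniform distributions and minimized by concentrated distributions.

Entropies:
  H(A) = 2.2879 bits
  H(B) = 0.9821 bits
  H(C) = 2.5850 bits
  H(D) = 1.6371 bits

Ranking: C > A > D > B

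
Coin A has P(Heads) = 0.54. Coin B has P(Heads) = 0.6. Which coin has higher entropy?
A

For binary distributions, entropy is maximized at p=0.5 and decreases as p moves toward 0 or 1.

H(A) = H(0.54) = 0.9954 bits
H(B) = H(0.6) = 0.9710 bits

Distribution A (p=0.54) is closer to uniform (p=0.5), so it has higher entropy.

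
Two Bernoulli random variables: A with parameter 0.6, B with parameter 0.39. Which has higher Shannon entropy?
A

For binary distributions, entropy is maximized at p=0.5 and decreases as p moves toward 0 or 1.

H(A) = H(0.6) = 0.9710 bits
H(B) = H(0.39) = 0.9648 bits

Distribution A (p=0.6) is closer to uniform (p=0.5), so it has higher entropy.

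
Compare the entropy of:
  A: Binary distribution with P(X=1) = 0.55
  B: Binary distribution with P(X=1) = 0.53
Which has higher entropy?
B

For binary distributions, entropy is maximized at p=0.5 and decreases as p moves toward 0 or 1.

H(A) = H(0.55) = 0.9928 bits
H(B) = H(0.53) = 0.9974 bits

Distribution B (p=0.53) is closer to uniform (p=0.5), so it has higher entropy.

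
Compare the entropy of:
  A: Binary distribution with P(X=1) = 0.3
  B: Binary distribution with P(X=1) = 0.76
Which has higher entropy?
A

For binary distributions, entropy is maximized at p=0.5 and decreases as p moves toward 0 or 1.

H(A) = H(0.3) = 0.8813 bits
H(B) = H(0.76) = 0.7950 bits

Distribution A (p=0.3) is closer to uniform (p=0.5), so it has higher entropy.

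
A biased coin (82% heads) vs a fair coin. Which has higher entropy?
Fair coin

The fair coin is uniform (p=0.5), maximizing binary entropy at 1 bit. The biased coin has H(0.82) ≈ 0.680 bits — its outcome is more predictable, so its entropy is lower.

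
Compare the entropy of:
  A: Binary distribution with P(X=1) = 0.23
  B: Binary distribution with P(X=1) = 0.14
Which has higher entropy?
A

For binary distributions, entropy is maximized at p=0.5 and decreases as p moves toward 0 or 1.

H(A) = H(0.23) = 0.7780 bits
H(B) = H(0.14) = 0.5842 bits

Distribution A (p=0.23) is closer to uniform (p=0.5), so it has higher entropy.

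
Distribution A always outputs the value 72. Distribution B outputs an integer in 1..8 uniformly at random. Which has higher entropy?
B

A is deterministic, so H(A) = 0. B is uniform over 8 outcomes, so H(B) = log₂(8) = 3.000 bits. Any distribution with genuine randomness has higher entropy than a deterministic one.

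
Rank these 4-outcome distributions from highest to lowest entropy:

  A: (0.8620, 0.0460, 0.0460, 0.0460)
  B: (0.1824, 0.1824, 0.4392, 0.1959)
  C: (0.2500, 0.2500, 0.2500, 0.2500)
C > B > A

Key insight: Entropy is maximized by uniform distributions and minimized by concentrated distributions.

- Uniform distributions have maximum entropy log₂(4) = 2.0000 bits
- The more "peaked" or concentrated a distribution, the lower its entropy

Entropies:
  H(A) = 0.7977 bits
  H(B) = 1.8777 bits
  H(C) = 2.0000 bits

Ranking: C > B > A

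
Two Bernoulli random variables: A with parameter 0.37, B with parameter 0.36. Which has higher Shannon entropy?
A

For binary distributions, entropy is maximized at p=0.5 and decreases as p moves toward 0 or 1.

H(A) = H(0.37) = 0.9507 bits
H(B) = H(0.36) = 0.9427 bits

Distribution A (p=0.37) is closer to uniform (p=0.5), so it has higher entropy.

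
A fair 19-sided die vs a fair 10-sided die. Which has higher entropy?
19-sided die

Both are uniform distributions; for uniform over n outcomes, H = log₂(n). H(19-sided) = log₂(19) = 4.248 bits and H(10-sided) = log₂(10) = 3.322 bits. More outcomes in a uniform distribution means higher entropy.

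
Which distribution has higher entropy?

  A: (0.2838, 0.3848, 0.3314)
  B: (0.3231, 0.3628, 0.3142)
B

Both distributions are close to uniform, making this a harder comparison.

H(A) = 1.5739 bits
H(B) = 1.5821 bits

The distribution closer to uniform has higher entropy.
Answer: B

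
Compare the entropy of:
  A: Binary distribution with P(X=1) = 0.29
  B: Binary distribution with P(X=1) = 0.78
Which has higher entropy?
A

For binary distributions, entropy is maximized at p=0.5 and decreases as p moves toward 0 or 1.

H(A) = H(0.29) = 0.8687 bits
H(B) = H(0.78) = 0.7602 bits

Distribution A (p=0.29) is closer to uniform (p=0.5), so it has higher entropy.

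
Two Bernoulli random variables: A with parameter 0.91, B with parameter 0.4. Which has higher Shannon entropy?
B

For binary distributions, entropy is maximized at p=0.5 and decreases as p moves toward 0 or 1.

H(A) = H(0.91) = 0.4365 bits
H(B) = H(0.4) = 0.9710 bits

Distribution B (p=0.4) is closer to uniform (p=0.5), so it has higher entropy.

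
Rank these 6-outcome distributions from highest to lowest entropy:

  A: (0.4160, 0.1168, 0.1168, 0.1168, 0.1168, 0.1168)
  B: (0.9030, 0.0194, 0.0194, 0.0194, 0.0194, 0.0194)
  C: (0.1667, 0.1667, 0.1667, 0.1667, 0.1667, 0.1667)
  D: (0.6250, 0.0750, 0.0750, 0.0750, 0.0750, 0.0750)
C > A > D > B

Key insight: Entropy is maximized by uniform distributions and minimized by concentrated distributions.

Entropies:
  H(A) = 2.3355 bits
  H(B) = 0.6846 bits
  H(C) = 2.5850 bits
  H(D) = 1.8252 bits

Ranking: C > A > D > B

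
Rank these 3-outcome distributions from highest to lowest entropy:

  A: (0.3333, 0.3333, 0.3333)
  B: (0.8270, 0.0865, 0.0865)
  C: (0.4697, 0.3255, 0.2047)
A > C > B

Key insight: Entropy is maximized by uniform distributions and minimized by concentrated distributions.

- Uniform distributions have maximum entropy log₂(3) = 1.5850 bits
- The more "peaked" or concentrated a distribution, the lower its entropy

Entropies:
  H(A) = 1.5850 bits
  H(B) = 0.8375 bits
  H(C) = 1.5076 bits

Ranking: A > C > B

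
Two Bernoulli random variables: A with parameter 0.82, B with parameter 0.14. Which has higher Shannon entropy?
A

For binary distributions, entropy is maximized at p=0.5 and decreases as p moves toward 0 or 1.

H(A) = H(0.82) = 0.6801 bits
H(B) = H(0.14) = 0.5842 bits

Distribution A (p=0.82) is closer to uniform (p=0.5), so it has higher entropy.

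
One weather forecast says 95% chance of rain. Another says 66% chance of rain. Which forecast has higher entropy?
66% forecast

Treat each forecast as a Bernoulli distribution. Binary entropy is maximized at p=0.5 and falls off symmetrically toward 0 or 1. The 66% forecast is closer to 50%, so it is more uncertain. H(95%) ≈ 0.286 bits, H(66%) ≈ 0.925 bits.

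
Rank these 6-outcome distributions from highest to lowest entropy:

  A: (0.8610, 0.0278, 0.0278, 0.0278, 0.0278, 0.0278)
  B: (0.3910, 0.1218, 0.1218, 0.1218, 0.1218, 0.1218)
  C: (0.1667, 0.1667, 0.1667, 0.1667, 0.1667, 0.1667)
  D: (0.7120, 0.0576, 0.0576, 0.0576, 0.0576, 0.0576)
C > B > D > A

Key insight: Entropy is maximized by uniform distributions and minimized by concentrated distributions.

Entropies:
  H(A) = 0.9044 bits
  H(B) = 2.3795 bits
  H(C) = 2.5850 bits
  H(D) = 1.5348 bits

Ranking: C > B > D > A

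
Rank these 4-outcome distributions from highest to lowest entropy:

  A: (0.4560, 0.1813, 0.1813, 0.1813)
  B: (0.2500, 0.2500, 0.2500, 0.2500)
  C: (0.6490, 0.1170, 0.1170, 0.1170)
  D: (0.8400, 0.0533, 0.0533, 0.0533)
B > A > C > D

Key insight: Entropy is maximized by uniform distributions and minimized by concentrated distributions.

Entropies:
  H(A) = 1.8566 bits
  H(B) = 2.0000 bits
  H(C) = 1.4913 bits
  H(D) = 0.8879 bits

Ranking: B > A > C > D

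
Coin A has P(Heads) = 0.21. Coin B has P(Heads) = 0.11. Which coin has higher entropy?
A

For binary distributions, entropy is maximized at p=0.5 and decreases as p moves toward 0 or 1.

H(A) = H(0.21) = 0.7415 bits
H(B) = H(0.11) = 0.4999 bits

Distribution A (p=0.21) is closer to uniform (p=0.5), so it has higher entropy.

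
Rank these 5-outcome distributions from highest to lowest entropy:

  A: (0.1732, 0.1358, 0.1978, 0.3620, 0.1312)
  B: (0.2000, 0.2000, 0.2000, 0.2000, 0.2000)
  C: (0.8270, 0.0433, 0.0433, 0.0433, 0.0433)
B > A > C

Key insight: Entropy is maximized by uniform distributions and minimized by concentrated distributions.

- Uniform distributions have maximum entropy log₂(5) = 2.3219 bits
- The more "peaked" or concentrated a distribution, the lower its entropy

Entropies:
  H(A) = 2.2068 bits
  H(B) = 2.3219 bits
  H(C) = 1.0105 bits

Ranking: B > A > C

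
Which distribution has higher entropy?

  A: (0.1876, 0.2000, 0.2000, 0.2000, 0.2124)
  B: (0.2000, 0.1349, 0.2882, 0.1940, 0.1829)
A

Both distributions are close to uniform, making this a harder comparison.

H(A) = 2.3208 bits
H(B) = 2.2788 bits

The distribution closer to uniform has higher entropy.
Answer: A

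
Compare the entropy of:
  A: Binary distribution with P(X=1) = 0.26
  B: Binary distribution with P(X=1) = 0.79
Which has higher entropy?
A

For binary distributions, entropy is maximized at p=0.5 and decreases as p moves toward 0 or 1.

H(A) = H(0.26) = 0.8267 bits
H(B) = H(0.79) = 0.7415 bits

Distribution A (p=0.26) is closer to uniform (p=0.5), so it has higher entropy.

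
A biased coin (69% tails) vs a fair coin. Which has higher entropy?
Fair coin

The fair coin is uniform (p=0.5), maximizing binary entropy at 1 bit. The biased coin has H(0.69) ≈ 0.893 bits — its outcome is more predictable, so its entropy is lower.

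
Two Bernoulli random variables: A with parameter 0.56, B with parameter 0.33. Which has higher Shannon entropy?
A

For binary distributions, entropy is maximized at p=0.5 and decreases as p moves toward 0 or 1.

H(A) = H(0.56) = 0.9896 bits
H(B) = H(0.33) = 0.9149 bits

Distribution A (p=0.56) is closer to uniform (p=0.5), so it has higher entropy.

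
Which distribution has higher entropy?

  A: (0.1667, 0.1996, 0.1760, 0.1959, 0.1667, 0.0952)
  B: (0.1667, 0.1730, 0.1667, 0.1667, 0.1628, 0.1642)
B

Both distributions are close to uniform, making this a harder comparison.

H(A) = 2.5505 bits
H(B) = 2.5847 bits

The distribution closer to uniform has higher entropy.
Answer: B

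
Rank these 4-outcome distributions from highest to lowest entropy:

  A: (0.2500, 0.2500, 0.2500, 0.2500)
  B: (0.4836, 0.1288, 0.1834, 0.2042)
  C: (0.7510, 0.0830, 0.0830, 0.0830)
A > B > C

Key insight: Entropy is maximized by uniform distributions and minimized by concentrated distributions.

- Uniform distributions have maximum entropy log₂(4) = 2.0000 bits
- The more "peaked" or concentrated a distribution, the lower its entropy

Entropies:
  H(A) = 2.0000 bits
  H(B) = 1.8045 bits
  H(C) = 1.2043 bits

Ranking: A > B > C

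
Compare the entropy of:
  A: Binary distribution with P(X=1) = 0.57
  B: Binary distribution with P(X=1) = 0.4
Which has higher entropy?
A

For binary distributions, entropy is maximized at p=0.5 and decreases as p moves toward 0 or 1.

H(A) = H(0.57) = 0.9858 bits
H(B) = H(0.4) = 0.9710 bits

Distribution A (p=0.57) is closer to uniform (p=0.5), so it has higher entropy.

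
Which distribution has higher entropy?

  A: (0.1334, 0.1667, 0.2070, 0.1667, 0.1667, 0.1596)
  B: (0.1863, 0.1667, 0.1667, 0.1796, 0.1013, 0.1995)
A

Both distributions are close to uniform, making this a harder comparison.

H(A) = 2.5731 bits
H(B) = 2.5567 bits

The distribution closer to uniform has higher entropy.
Answer: A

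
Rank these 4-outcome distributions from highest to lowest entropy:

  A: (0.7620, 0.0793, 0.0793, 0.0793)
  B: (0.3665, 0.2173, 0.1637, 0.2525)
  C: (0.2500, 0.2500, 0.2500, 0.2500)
C > B > A

Key insight: Entropy is maximized by uniform distributions and minimized by concentrated distributions.

- Uniform distributions have maximum entropy log₂(4) = 2.0000 bits
- The more "peaked" or concentrated a distribution, the lower its entropy

Entropies:
  H(A) = 1.1689 bits
  H(B) = 1.9381 bits
  H(C) = 2.0000 bits

Ranking: C > B > A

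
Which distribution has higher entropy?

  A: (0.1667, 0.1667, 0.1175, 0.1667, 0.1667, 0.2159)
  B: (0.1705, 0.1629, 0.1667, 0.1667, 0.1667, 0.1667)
B

Both distributions are close to uniform, making this a harder comparison.

H(A) = 2.5637 bits
H(B) = 2.5848 bits

The distribution closer to uniform has higher entropy.
Answer: B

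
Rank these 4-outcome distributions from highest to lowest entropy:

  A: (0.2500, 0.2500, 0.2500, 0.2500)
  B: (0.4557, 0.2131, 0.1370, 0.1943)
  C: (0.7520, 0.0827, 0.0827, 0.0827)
A > B > C

Key insight: Entropy is maximized by uniform distributions and minimized by concentrated distributions.

- Uniform distributions have maximum entropy log₂(4) = 2.0000 bits
- The more "peaked" or concentrated a distribution, the lower its entropy

Entropies:
  H(A) = 2.0000 bits
  H(B) = 1.8441 bits
  H(C) = 1.2012 bits

Ranking: A > B > C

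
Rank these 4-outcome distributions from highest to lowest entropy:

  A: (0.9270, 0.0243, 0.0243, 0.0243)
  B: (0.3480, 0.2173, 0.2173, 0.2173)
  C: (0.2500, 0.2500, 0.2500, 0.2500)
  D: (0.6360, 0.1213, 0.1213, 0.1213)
C > B > D > A

Key insight: Entropy is maximized by uniform distributions and minimized by concentrated distributions.

Entropies:
  H(A) = 0.4927 bits
  H(B) = 1.9657 bits
  H(C) = 2.0000 bits
  H(D) = 1.5229 bits

Ranking: C > B > D > A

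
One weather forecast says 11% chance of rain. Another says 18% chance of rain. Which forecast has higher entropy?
18% forecast

Treat each forecast as a Bernoulli distribution. Binary entropy is maximized at p=0.5 and falls off symmetrically toward 0 or 1. The 18% forecast is closer to 50%, so it is more uncertain. H(11%) ≈ 0.500 bits, H(18%) ≈ 0.680 bits.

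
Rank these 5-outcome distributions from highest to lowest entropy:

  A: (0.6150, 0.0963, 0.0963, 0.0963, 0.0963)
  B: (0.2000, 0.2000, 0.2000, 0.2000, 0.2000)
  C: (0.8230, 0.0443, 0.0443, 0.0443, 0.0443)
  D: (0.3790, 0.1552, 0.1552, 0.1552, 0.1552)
B > D > A > C

Key insight: Entropy is maximized by uniform distributions and minimized by concentrated distributions.

Entropies:
  H(A) = 1.7315 bits
  H(B) = 2.3219 bits
  H(C) = 1.0275 bits
  H(D) = 2.1993 bits

Ranking: B > D > A > C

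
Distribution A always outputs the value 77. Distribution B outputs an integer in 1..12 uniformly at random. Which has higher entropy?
B

A is deterministic, so H(A) = 0. B is uniform over 12 outcomes, so H(B) = log₂(12) = 3.585 bits. Any distribution with genuine randomness has higher entropy than a deterministic one.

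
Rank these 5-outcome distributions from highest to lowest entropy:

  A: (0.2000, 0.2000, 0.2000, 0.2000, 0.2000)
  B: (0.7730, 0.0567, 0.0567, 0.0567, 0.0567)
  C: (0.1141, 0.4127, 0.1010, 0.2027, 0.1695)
A > C > B

Key insight: Entropy is maximized by uniform distributions and minimized by concentrated distributions.

- Uniform distributions have maximum entropy log₂(5) = 2.3219 bits
- The more "peaked" or concentrated a distribution, the lower its entropy

Entropies:
  H(A) = 2.3219 bits
  H(B) = 1.2267 bits
  H(C) = 2.1190 bits

Ranking: A > C > B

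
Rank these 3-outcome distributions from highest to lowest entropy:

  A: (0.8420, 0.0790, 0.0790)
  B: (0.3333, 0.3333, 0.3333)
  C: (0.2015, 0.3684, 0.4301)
B > C > A

Key insight: Entropy is maximized by uniform distributions and minimized by concentrated distributions.

- Uniform distributions have maximum entropy log₂(3) = 1.5850 bits
- The more "peaked" or concentrated a distribution, the lower its entropy

Entropies:
  H(A) = 0.7875 bits
  H(B) = 1.5850 bits
  H(C) = 1.5200 bits

Ranking: B > C > A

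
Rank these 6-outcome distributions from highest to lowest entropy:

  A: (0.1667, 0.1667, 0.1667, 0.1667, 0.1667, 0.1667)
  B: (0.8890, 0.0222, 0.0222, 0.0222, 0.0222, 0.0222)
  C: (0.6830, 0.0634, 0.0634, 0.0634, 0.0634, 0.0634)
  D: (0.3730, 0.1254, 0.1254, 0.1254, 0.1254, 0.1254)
A > D > C > B

Key insight: Entropy is maximized by uniform distributions and minimized by concentrated distributions.

Entropies:
  H(A) = 2.5850 bits
  H(B) = 0.7607 bits
  H(C) = 1.6371 bits
  H(D) = 2.4088 bits

Ranking: A > D > C > B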